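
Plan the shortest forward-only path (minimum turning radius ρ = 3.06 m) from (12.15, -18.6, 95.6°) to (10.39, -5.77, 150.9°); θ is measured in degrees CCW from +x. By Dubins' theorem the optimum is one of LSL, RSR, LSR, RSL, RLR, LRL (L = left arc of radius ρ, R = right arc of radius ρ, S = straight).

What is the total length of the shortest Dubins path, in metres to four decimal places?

13.4107 m

Let ψ = atan2(Δy, Δx) = atan2(12.83, -1.76) = 97.8110° be the start→goal bearing.
Normalize: d = |goal − start| / ρ = 12.950154/3.06 = 4.232077, α = (θ_start − ψ) mod 360° = 357.7890° = 6.244596 rad, β = (θ_goal − ψ) mod 360° = 53.0890° = 0.926578 rad.
Common terms: sin α = -0.038580, cos α = 0.999256, sin β = 0.799569, cos β = 0.600574, cos(α−β) = 0.569280, d² = 17.910472. Work in radians in the unit-radius frame; every candidate has L = ρ·(t + p + q).
LSL: p² = 2 + d² − 2cos(α−β) + 2d(sin α − sin β) = 11.677692; p = √p² = 3.417264; φ = atan2(cos β − cos α, d + sin α − sin β) = -0.116933 rad; t = (φ − α) mod 2π = 6.204841 rad, q = (β − φ) mod 2π = 1.043511 rad → L = 3.06·(6.204841 + 3.417264 + 1.043511) = 3.06·10.665616 = 32.636786 m
RSR: p² = 2 + d² − 2cos(α−β) + 2d(sin β − sin α) = 25.866135; p = √p² = 5.085876; φ = atan2(cos α − cos β, d − sin α + sin β) = 0.078471 rad; t = (α − φ) mod 2π = 6.166126 rad, q = (φ − β) mod 2π = 5.435078 rad → L = 3.06·(6.166126 + 5.085876 + 5.435078) = 3.06·16.687080 = 51.062463 m
LSR: p² = d² − 2 + 2cos(α−β) + 2d(sin α + sin β) = 23.490166; p = √p² = 4.846665; φ = atan2(−cos α − cos β, d + sin α + sin β) − atan2(−2, p) = 0.081293 rad; t = (φ − α) mod 2π = 0.119882 rad, q = (φ − β) mod 2π = 5.437900 rad → L = 3.06·(0.119882 + 4.846665 + 5.437900) = 3.06·10.404448 = 31.837611 m
RSL: p² = d² − 2 + 2cos(α−β) − 2d(sin α + sin β) = 10.607897; p = √p² = 3.256977; φ = atan2(cos α + cos β, d − sin α − sin β) − atan2(2, p) = -0.118816 rad; t = (α − φ) mod 2π = 0.080227 rad, q = (β − φ) mod 2π = 1.045394 rad → L = 3.06·(0.080227 + 3.256977 + 1.045394) = 3.06·4.382597 = 13.410746 m
RLR: c = (6 − d² + 2cos(α−β) + 2d(sin α − sin β))/8 = -2.233267, |c| > 1 → infeasible
LRL: c = (6 − d² + 2cos(α−β) − 2d(sin α − sin β))/8 = -0.459711; p = 2π − arccos c = 4.234719 rad; φ = atan2(cos β − cos α, d + sin α − sin β) = -0.116933 rad; t = (φ − α + p/2) mod 2π = 2.039015 rad, q = (β − α − t + p) mod 2π = 3.160871 rad → L = 3.06·(2.039015 + 4.234719 + 3.160871) = 3.06·9.434604 = 28.869890 m
Shortest: RSL with L = 13.410746 m ≈ 13.4107 m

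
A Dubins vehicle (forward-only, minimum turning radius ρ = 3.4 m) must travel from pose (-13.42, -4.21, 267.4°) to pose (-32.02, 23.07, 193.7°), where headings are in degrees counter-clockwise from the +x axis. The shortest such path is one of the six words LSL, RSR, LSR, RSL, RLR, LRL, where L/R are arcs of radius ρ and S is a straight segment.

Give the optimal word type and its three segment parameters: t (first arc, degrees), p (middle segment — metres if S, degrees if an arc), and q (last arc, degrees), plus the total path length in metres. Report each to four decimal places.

Let ψ = atan2(Δy, Δx) = atan2(27.28, -18.60) = 124.2869° be the start→goal bearing.
Normalize: d = |goal − start| / ρ = 33.017547/3.4 = 9.711043, α = (θ_start − ψ) mod 360° = 143.1131° = 2.497795 rad, β = (θ_goal − ψ) mod 360° = 69.4131° = 1.211488 rad.
Common terms: sin α = 0.600237, cos α = -0.799822, sin β = 0.936140, cos β = 0.351627, cos(α−β) = 0.280667, d² = 94.304360. Work in radians in the unit-radius frame; every candidate has L = ρ·(t + p + q).
LSL: p² = 2 + d² − 2cos(α−β) + 2d(sin α − sin β) = 89.219088; p = √p² = 9.445586; φ = atan2(cos β − cos α, d + sin α − sin β) = 0.122207 rad; t = (φ − α) mod 2π = 3.907598 rad, q = (β − φ) mod 2π = 1.089280 rad → L = 3.4·(3.907598 + 9.445586 + 1.089280) = 3.4·14.442463 = 49.104375 m
RSR: p² = 2 + d² − 2cos(α−β) + 2d(sin β − sin α) = 102.266964; p = √p² = 10.112713; φ = atan2(cos α − cos β, d − sin α + sin β) = -0.114109 rad; t = (α − φ) mod 2π = 2.611904 rad, q = (φ − β) mod 2π = 4.957589 rad → L = 3.4·(2.611904 + 10.112713 + 4.957589) = 3.4·17.682206 = 60.119500 m
LSR: p² = d² − 2 + 2cos(α−β) + 2d(sin α + sin β) = 122.705343; p = √p² = 11.077244; φ = atan2(−cos α − cos β, d + sin α + sin β) − atan2(−2, p) = 0.218454 rad; t = (φ − α) mod 2π = 4.003844 rad, q = (φ − β) mod 2π = 5.290151 rad → L = 3.4·(4.003844 + 11.077244 + 5.290151) = 3.4·20.371239 = 69.262214 m
RSL: p² = d² − 2 + 2cos(α−β) − 2d(sin α + sin β) = 63.026044; p = √p² = 7.938894; φ = atan2(cos α + cos β, d − sin α − sin β) − atan2(2, p) = -0.301561 rad; t = (α − φ) mod 2π = 2.799357 rad, q = (β − φ) mod 2π = 1.513049 rad → L = 3.4·(2.799357 + 7.938894 + 1.513049) = 3.4·12.251300 = 41.654419 m
RLR: c = (6 − d² + 2cos(α−β) + 2d(sin α − sin β))/8 = -11.783371, |c| > 1 → infeasible
LRL: c = (6 − d² + 2cos(α−β) − 2d(sin α − sin β))/8 = -10.152386, |c| > 1 → infeasible
Shortest: RSL with L = 41.654419 m ≈ 41.6544 m
Convert RSL to answer units (arcs ×180/π): t = 2.799357·180/π = 160.3913°, p = ρ·p = 3.4·7.938894 = 26.9922 m, q = 1.513049·180/π = 86.6913°, L = 41.6544 m.

RSL: t = 160.3913°, p = 26.9922 m, q = 86.6913°, L = 41.6544 m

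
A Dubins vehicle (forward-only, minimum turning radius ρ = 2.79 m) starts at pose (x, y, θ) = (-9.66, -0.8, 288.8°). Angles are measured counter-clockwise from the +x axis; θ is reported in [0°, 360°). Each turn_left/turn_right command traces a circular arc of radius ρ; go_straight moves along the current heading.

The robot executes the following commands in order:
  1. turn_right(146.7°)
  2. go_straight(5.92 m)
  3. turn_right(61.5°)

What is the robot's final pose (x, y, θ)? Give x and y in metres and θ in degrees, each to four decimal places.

(-19.7251, 2.3931, 80.6000°)

set_pose: (x, y, θ) = (-9.6600, -0.8000, 288.8000°), ρ = 2.79
turn_right(146.7°): centre at ρ to the right, rotate −146.7° → (-14.0150, -3.9007, 142.1000°)
go_straight(5.92): x += 5.92·cos θ, y += 5.92·sin θ → (-18.6864, -0.2641, 142.1000°)
turn_right(61.5°): centre at ρ to the right, rotate −61.5° → (-19.7251, 2.3931, 80.6000°)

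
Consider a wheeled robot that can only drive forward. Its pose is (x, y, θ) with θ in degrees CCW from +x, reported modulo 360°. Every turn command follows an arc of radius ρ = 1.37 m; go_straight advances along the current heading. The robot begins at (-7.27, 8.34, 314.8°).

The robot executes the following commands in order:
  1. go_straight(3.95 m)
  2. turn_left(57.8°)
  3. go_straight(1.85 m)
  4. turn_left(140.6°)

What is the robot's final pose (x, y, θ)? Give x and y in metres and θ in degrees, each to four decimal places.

set_pose: (x, y, θ) = (-7.2700, 8.3400, 314.8000°), ρ = 1.37
go_straight(3.95): x += 3.95·cos θ, y += 3.95·sin θ → (-4.4867, 5.5372, 314.8000°)
turn_left(57.8°): centre at ρ to the left, rotate +57.8° → (-3.2157, 5.1655, 372.6000° ≡ 12.6000°)
go_straight(1.85): x += 1.85·cos θ, y += 1.85·sin θ → (-1.4103, 5.5691, 12.6000°)
turn_left(140.6°): centre at ρ to the left, rotate +140.6° → (-1.0914, 8.1290, 153.2000°)

(-1.0914, 8.1290, 153.2000°)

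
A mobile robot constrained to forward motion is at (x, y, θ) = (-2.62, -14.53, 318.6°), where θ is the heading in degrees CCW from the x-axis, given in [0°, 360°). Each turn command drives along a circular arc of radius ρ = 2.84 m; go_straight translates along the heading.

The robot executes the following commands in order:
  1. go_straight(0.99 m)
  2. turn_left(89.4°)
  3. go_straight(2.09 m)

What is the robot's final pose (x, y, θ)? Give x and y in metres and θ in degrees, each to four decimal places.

set_pose: (x, y, θ) = (-2.6200, -14.5300, 318.6000°), ρ = 2.84
go_straight(0.99): x += 0.99·cos θ, y += 0.99·sin θ → (-1.8774, -15.1847, 318.6000°)
turn_left(89.4°): centre at ρ to the left, rotate +89.4° → (2.1113, -14.9547, 408.0000° ≡ 48.0000°)
go_straight(2.09): x += 2.09·cos θ, y += 2.09·sin θ → (3.5097, -13.4015, 48.0000°)

(3.5097, -13.4015, 48.0000°)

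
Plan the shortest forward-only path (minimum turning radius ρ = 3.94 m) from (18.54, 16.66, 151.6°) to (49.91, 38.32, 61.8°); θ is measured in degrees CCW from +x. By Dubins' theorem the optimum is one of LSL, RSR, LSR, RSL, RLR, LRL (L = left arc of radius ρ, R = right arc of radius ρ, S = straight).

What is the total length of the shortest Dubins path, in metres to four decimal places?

43.3056 m

Let ψ = atan2(Δy, Δx) = atan2(21.66, 31.37) = 34.6239° be the start→goal bearing.
Normalize: d = |goal − start| / ρ = 38.121287/3.94 = 9.675453, α = (θ_start − ψ) mod 360° = 116.9761° = 2.041619 rad, β = (θ_goal − ψ) mod 360° = 27.1761° = 0.474313 rad.
Common terms: sin α = 0.891196, cos α = -0.453619, sin β = 0.456727, cos β = 0.889607, cos(α−β) = 0.003491, d² = 93.614400. Work in radians in the unit-radius frame; every candidate has L = ρ·(t + p + q).
LSL: p² = 2 + d² − 2cos(α−β) + 2d(sin α − sin β) = 104.014769; p = √p² = 10.198763; φ = atan2(cos β − cos α, d + sin α − sin β) = 0.132089 rad; t = (φ − α) mod 2π = 4.373655 rad, q = (β − φ) mod 2π = 0.342225 rad → L = 3.94·(4.373655 + 10.198763 + 0.342225) = 3.94·14.914643 = 58.763692 m
RSR: p² = 2 + d² − 2cos(α−β) + 2d(sin β − sin α) = 87.200069; p = √p² = 9.338098; φ = atan2(cos α − cos β, d − sin α + sin β) = -0.144344 rad; t = (α − φ) mod 2π = 2.185963 rad, q = (φ − β) mod 2π = 5.664528 rad → L = 3.94·(2.185963 + 9.338098 + 5.664528) = 3.94·17.188589 = 67.723039 m
LSR: p² = d² − 2 + 2cos(α−β) + 2d(sin α + sin β) = 117.704914; p = √p² = 10.849190; φ = atan2(−cos α − cos β, d + sin α + sin β) − atan2(−2, p) = 0.142768 rad; t = (φ − α) mod 2π = 4.384335 rad, q = (φ − β) mod 2π = 5.951641 rad → L = 3.94·(4.384335 + 10.849190 + 5.951641) = 3.94·21.185165 = 83.469550 m
RSL: p² = d² − 2 + 2cos(α−β) − 2d(sin α + sin β) = 65.537849; p = √p² = 8.095545; φ = atan2(cos α + cos β, d − sin α − sin β) − atan2(2, p) = -0.189893 rad; t = (α − φ) mod 2π = 2.231511 rad, q = (β − φ) mod 2π = 0.664206 rad → L = 3.94·(2.231511 + 8.095545 + 0.664206) = 3.94·10.991262 = 43.305573 m
RLR: c = (6 − d² + 2cos(α−β) + 2d(sin α − sin β))/8 = -9.900009, |c| > 1 → infeasible
LRL: c = (6 − d² + 2cos(α−β) − 2d(sin α − sin β))/8 = -12.001846, |c| > 1 → infeasible
Shortest: RSL with L = 43.305573 m ≈ 43.3056 m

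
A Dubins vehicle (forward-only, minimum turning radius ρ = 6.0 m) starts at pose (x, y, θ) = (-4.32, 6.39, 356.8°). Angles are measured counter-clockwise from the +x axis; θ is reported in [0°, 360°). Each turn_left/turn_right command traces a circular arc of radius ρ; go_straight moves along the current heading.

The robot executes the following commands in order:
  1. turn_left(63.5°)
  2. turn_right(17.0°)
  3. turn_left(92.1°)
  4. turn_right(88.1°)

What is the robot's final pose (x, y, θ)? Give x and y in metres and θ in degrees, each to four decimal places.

set_pose: (x, y, θ) = (-4.3200, 6.3900, 356.8000°), ρ = 6.0
turn_left(63.5°): centre at ρ to the left, rotate +63.5° → (1.2267, 9.4079, 420.3000° ≡ 60.3000°)
turn_right(17.0°): centre at ρ to the right, rotate −17.0° → (2.3236, 10.8018, 43.3000°)
turn_left(92.1°): centre at ρ to the left, rotate +92.1° → (2.4216, 19.4406, 135.4000°)
turn_right(88.1°): centre at ρ to the right, rotate −88.1° → (2.2250, 27.7817, 47.3000°)

(2.2250, 27.7817, 47.3000°)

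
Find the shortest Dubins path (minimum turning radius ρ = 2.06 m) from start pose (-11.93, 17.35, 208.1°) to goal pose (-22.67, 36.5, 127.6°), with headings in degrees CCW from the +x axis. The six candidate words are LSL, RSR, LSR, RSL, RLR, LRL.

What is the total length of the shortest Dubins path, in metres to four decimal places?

23.1974 m

Let ψ = atan2(Δy, Δx) = atan2(19.15, -10.74) = 119.2853° be the start→goal bearing.
Normalize: d = |goal − start| / ρ = 21.956095/2.06 = 10.658298, α = (θ_start − ψ) mod 360° = 88.8147° = 1.550110 rad, β = (θ_goal − ψ) mod 360° = 8.3147° = 0.145120 rad.
Common terms: sin α = 0.999786, cos α = 0.020685, sin β = 0.144611, cos β = 0.989489, cos(α−β) = 0.165048, d² = 113.599326. Work in radians in the unit-radius frame; every candidate has L = ρ·(t + p + q).
LSL: p² = 2 + d² − 2cos(α−β) + 2d(sin α − sin β) = 133.498656; p = √p² = 11.554162; φ = atan2(cos β − cos α, d + sin α − sin β) = 0.083947 rad; t = (φ − α) mod 2π = 4.817023 rad, q = (β − φ) mod 2π = 0.061172 rad → L = 2.06·(4.817023 + 11.554162 + 0.061172) = 2.06·16.432357 = 33.850656 m
RSR: p² = 2 + d² − 2cos(α−β) + 2d(sin β − sin α) = 97.039806; p = √p² = 9.850878; φ = atan2(cos α − cos β, d − sin α + sin β) = -0.098506 rad; t = (α − φ) mod 2π = 1.648616 rad, q = (φ − β) mod 2π = 6.039560 rad → L = 2.06·(1.648616 + 9.850878 + 6.039560) = 2.06·17.539054 = 36.130451 m
LSR: p² = d² − 2 + 2cos(α−β) + 2d(sin α + sin β) = 136.324068; p = √p² = 11.675790; φ = atan2(−cos α − cos β, d + sin α + sin β) − atan2(−2, p) = 0.084268 rad; t = (φ − α) mod 2π = 4.817343 rad, q = (φ − β) mod 2π = 6.222333 rad → L = 2.06·(4.817343 + 11.675790 + 6.222333) = 2.06·22.715467 = 46.793861 m
RSL: p² = d² − 2 + 2cos(α−β) − 2d(sin α + sin β) = 87.534774; p = √p² = 9.356002; φ = atan2(cos α + cos β, d − sin α − sin β) − atan2(2, p) = -0.104815 rad; t = (α − φ) mod 2π = 1.654924 rad, q = (β − φ) mod 2π = 0.249934 rad → L = 2.06·(1.654924 + 9.356002 + 0.249934) = 2.06·11.260860 = 23.197373 m
RLR: c = (6 − d² + 2cos(α−β) + 2d(sin α − sin β))/8 = -11.129976, |c| > 1 → infeasible
LRL: c = (6 − d² + 2cos(α−β) − 2d(sin α − sin β))/8 = -15.687332, |c| > 1 → infeasible
Shortest: RSL with L = 23.197373 m ≈ 23.1974 m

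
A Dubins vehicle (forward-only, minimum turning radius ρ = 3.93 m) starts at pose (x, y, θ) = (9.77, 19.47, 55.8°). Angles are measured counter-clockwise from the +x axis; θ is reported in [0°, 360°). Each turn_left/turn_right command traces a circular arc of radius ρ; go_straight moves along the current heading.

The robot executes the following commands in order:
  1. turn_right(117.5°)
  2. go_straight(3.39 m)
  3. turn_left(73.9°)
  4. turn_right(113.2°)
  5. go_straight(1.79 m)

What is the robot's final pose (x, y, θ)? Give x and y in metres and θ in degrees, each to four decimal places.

set_pose: (x, y, θ) = (9.7700, 19.4700, 55.8000°), ρ = 3.93
turn_right(117.5°): centre at ρ to the right, rotate −117.5° → (16.4807, 19.1242, -61.7000° ≡ 298.3000°)
go_straight(3.39): x += 3.39·cos θ, y += 3.39·sin θ → (18.0879, 16.1394, 298.3000°)
turn_left(73.9°): centre at ρ to the left, rotate +73.9° → (22.3786, 14.1613, 372.2000° ≡ 12.2000°)
turn_right(113.2°): centre at ρ to the right, rotate −113.2° → (27.0669, 9.5702, -101.0000° ≡ 259.0000°)
go_straight(1.79): x += 1.79·cos θ, y += 1.79·sin θ → (26.7254, 7.8130, 259.0000°)

(26.7254, 7.8130, 259.0000°)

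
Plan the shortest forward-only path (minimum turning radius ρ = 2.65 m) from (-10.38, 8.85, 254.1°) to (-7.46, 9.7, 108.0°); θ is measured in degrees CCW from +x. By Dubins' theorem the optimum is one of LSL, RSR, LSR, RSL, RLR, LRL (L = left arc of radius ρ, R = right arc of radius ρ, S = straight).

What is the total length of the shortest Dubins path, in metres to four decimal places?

14.2745 m

Let ψ = atan2(Δy, Δx) = atan2(0.85, 2.92) = 16.2301° be the start→goal bearing.
Normalize: d = |goal − start| / ρ = 3.041200/2.65 = 1.147623, α = (θ_start − ψ) mod 360° = 237.8699° = 4.151614 rad, β = (θ_goal − ψ) mod 360° = 91.7699° = 1.601688 rad.
Common terms: sin α = -0.846843, cos α = -0.531843, sin β = 0.999523, cos β = -0.030886, cos(α−β) = -0.830012, d² = 1.317038. Work in radians in the unit-radius frame; every candidate has L = ρ·(t + p + q).
LSL: p² = 2 + d² − 2cos(α−β) + 2d(sin α − sin β) = 0.739199; p = √p² = 0.859767; φ = atan2(cos β − cos α, d + sin α − sin β) = 2.519588 rad; t = (φ − α) mod 2π = 4.651160 rad, q = (β − φ) mod 2π = 5.365285 rad → L = 2.65·(4.651160 + 0.859767 + 5.365285) = 2.65·10.876212 = 28.821961 m
RSR: p² = 2 + d² − 2cos(α−β) + 2d(sin β − sin α) = 9.214926; p = √p² = 3.035610; φ = atan2(cos α − cos β, d − sin α + sin β) = -0.165785 rad; t = (α − φ) mod 2π = 4.317399 rad, q = (φ − β) mod 2π = 4.515713 rad → L = 2.65·(4.317399 + 3.035610 + 4.515713) = 2.65·11.868721 = 31.452111 m
LSR: p² = d² − 2 + 2cos(α−β) + 2d(sin α + sin β) = -1.992549 < 0 → infeasible
RSL: p² = d² − 2 + 2cos(α−β) − 2d(sin α + sin β) = -2.693424 < 0 → infeasible
RLR: c = (6 − d² + 2cos(α−β) + 2d(sin α − sin β))/8 = -0.151866; p = 2π − arccos c = 4.559933 rad; φ = atan2(cos α − cos β, d − sin α + sin β) = -0.165785 rad; t = (α − φ + p/2) mod 2π = 0.314180 rad, q = (α − β − t + p) mod 2π = 0.512494 rad → L = 2.65·(0.314180 + 4.559933 + 0.512494) = 2.65·5.386607 = 14.274510 m
LRL: c = (6 − d² + 2cos(α−β) − 2d(sin α − sin β))/8 = 0.907600; p = 2π − arccos c = 5.849921 rad; φ = atan2(cos β − cos α, d + sin α − sin β) = 2.519588 rad; t = (φ − α + p/2) mod 2π = 1.292935 rad, q = (β − α − t + p) mod 2π = 2.007060 rad → L = 2.65·(1.292935 + 5.849921 + 2.007060) = 2.65·9.149916 = 24.247277 m
Shortest: RLR with L = 14.274510 m ≈ 14.2745 m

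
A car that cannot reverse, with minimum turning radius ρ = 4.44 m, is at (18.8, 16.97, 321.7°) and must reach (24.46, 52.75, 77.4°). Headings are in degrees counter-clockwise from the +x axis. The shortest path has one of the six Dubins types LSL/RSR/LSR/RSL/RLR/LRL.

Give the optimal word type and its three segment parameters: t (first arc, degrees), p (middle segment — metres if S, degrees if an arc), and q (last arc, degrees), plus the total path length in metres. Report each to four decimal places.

Let ψ = atan2(Δy, Δx) = atan2(35.78, 5.66) = 81.0109° be the start→goal bearing.
Normalize: d = |goal − start| / ρ = 36.224909/4.44 = 8.158763, α = (θ_start − ψ) mod 360° = 240.6891° = 4.200817 rad, β = (θ_goal − ψ) mod 360° = 356.3891° = 6.220163 rad.
Common terms: sin α = -0.871976, cos α = -0.489549, sin β = -0.062981, cos β = 0.998015, cos(α−β) = -0.433659, d² = 66.565417. Work in radians in the unit-radius frame; every candidate has L = ρ·(t + p + q).
LSL: p² = 2 + d² − 2cos(α−β) + 2d(sin α − sin β) = 56.231937; p = √p² = 7.498796; φ = atan2(cos β − cos α, d + sin α − sin β) = 0.199698 rad; t = (φ − α) mod 2π = 2.282067 rad, q = (β − φ) mod 2π = 6.020464 rad → L = 4.44·(2.282067 + 7.498796 + 6.020464) = 4.44·15.801327 = 70.157892 m
RSR: p² = 2 + d² − 2cos(α−β) + 2d(sin β − sin α) = 82.633533; p = √p² = 9.090299; φ = atan2(cos α − cos β, d − sin α + sin β) = -0.164382 rad; t = (α − φ) mod 2π = 4.365199 rad, q = (φ − β) mod 2π = 6.181826 rad → L = 4.44·(4.365199 + 9.090299 + 6.181826) = 4.44·19.637324 = 87.189716 m
LSR: p² = d² − 2 + 2cos(α−β) + 2d(sin α + sin β) = 48.441917; p = √p² = 6.960023; φ = atan2(−cos α − cos β, d + sin α + sin β) − atan2(−2, p) = 0.209545 rad; t = (φ − α) mod 2π = 2.291913 rad, q = (φ − β) mod 2π = 0.272567 rad → L = 4.44·(2.291913 + 6.960023 + 0.272567) = 4.44·9.524503 = 42.288794 m
RSL: p² = d² − 2 + 2cos(α−β) − 2d(sin α + sin β) = 78.954281; p = √p² = 8.885622; φ = atan2(cos α + cos β, d − sin α − sin β) − atan2(2, p) = -0.165537 rad; t = (α − φ) mod 2π = 4.366354 rad, q = (β − φ) mod 2π = 0.102515 rad → L = 4.44·(4.366354 + 8.885622 + 0.102515) = 4.44·13.354491 = 59.293940 m
RLR: c = (6 − d² + 2cos(α−β) + 2d(sin α − sin β))/8 = -9.329192, |c| > 1 → infeasible
LRL: c = (6 − d² + 2cos(α−β) − 2d(sin α − sin β))/8 = -6.028992, |c| > 1 → infeasible
Shortest: LSR with L = 42.288794 m ≈ 42.2888 m
Convert LSR to answer units (arcs ×180/π): t = 2.291913·180/π = 131.3169°, p = ρ·p = 4.44·6.960023 = 30.9025 m, q = 0.272567·180/π = 15.6169°, L = 42.2888 m.

LSR: t = 131.3169°, p = 30.9025 m, q = 15.6169°, L = 42.2888 m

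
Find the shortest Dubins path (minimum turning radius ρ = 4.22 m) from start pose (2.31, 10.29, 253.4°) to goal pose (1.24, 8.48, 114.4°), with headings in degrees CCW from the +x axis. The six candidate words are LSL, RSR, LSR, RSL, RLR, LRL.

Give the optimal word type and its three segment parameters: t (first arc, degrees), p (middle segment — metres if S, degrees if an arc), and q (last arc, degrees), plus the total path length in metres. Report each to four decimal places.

Let ψ = atan2(Δy, Δx) = atan2(-1.81, -1.07) = -120.5899° be the start→goal bearing.
Normalize: d = |goal − start| / ρ = 2.102617/4.22 = 0.498251, α = (θ_start − ψ) mod 360° = 13.9899° = 0.244170 rad, β = (θ_goal − ψ) mod 360° = 234.9899° = 4.101347 rad.
Common terms: sin α = 0.241751, cos α = 0.970338, sin β = -0.819051, cos β = -0.573721, cos(α−β) = -0.754710, d² = 0.248254. Work in radians in the unit-radius frame; every candidate has L = ρ·(t + p + q).
LSL: p² = 2 + d² − 2cos(α−β) + 2d(sin α − sin β) = 4.814763; p = √p² = 2.194257; φ = atan2(cos β − cos α, d + sin α − sin β) = -0.780567 rad; t = (φ − α) mod 2π = 5.258449 rad, q = (β − φ) mod 2π = 4.881914 rad → L = 4.22·(5.258449 + 2.194257 + 4.881914) = 4.22·12.334620 = 52.052095 m
RSR: p² = 2 + d² − 2cos(α−β) + 2d(sin β − sin α) = 2.700583; p = √p² = 1.643345; φ = atan2(cos α − cos β, d − sin α + sin β) = 1.920182 rad; t = (α − φ) mod 2π = 4.607173 rad, q = (φ − β) mod 2π = 4.102020 rad → L = 4.22·(4.607173 + 1.643345 + 4.102020) = 4.22·10.352538 = 43.687710 m
LSR: p² = d² − 2 + 2cos(α−β) + 2d(sin α + sin β) = -3.836446 < 0 → infeasible
RSL: p² = d² − 2 + 2cos(α−β) − 2d(sin α + sin β) = -2.685885 < 0 → infeasible
RLR: c = (6 − d² + 2cos(α−β) + 2d(sin α − sin β))/8 = 0.662427; p = 2π − arccos c = 5.436443 rad; φ = atan2(cos α − cos β, d − sin α + sin β) = 1.920182 rad; t = (α − φ + p/2) mod 2π = 1.042209 rad, q = (α − β − t + p) mod 2π = 0.537056 rad → L = 4.22·(1.042209 + 5.436443 + 0.537056) = 4.22·7.015709 = 29.606290 m
LRL: c = (6 − d² + 2cos(α−β) − 2d(sin α − sin β))/8 = 0.398155; p = 2π − arccos c = 5.121893 rad; φ = atan2(cos β − cos α, d + sin α − sin β) = -0.780567 rad; t = (φ − α + p/2) mod 2π = 1.536210 rad, q = (β − α − t + p) mod 2π = 1.159675 rad → L = 4.22·(1.536210 + 5.121893 + 1.159675) = 4.22·7.817779 = 32.991027 m
Shortest: RLR with L = 29.606290 m ≈ 29.6063 m
Convert RLR to answer units (arcs ×180/π): t = 1.042209·180/π = 59.7142°, p = 5.436443·180/π = 311.4852°, q = 0.537056·180/π = 30.7711°, L = 29.6063 m.

RLR: t = 59.7142°, p = 311.4852°, q = 30.7711°, L = 29.6063 m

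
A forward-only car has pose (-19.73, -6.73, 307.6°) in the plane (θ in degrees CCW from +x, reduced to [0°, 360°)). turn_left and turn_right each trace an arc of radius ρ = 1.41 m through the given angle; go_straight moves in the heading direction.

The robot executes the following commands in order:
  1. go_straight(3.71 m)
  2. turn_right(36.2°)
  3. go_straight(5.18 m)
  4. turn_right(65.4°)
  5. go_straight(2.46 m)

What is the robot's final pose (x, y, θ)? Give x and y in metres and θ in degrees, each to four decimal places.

set_pose: (x, y, θ) = (-19.7300, -6.7300, 307.6000°), ρ = 1.41
go_straight(3.71): x += 3.71·cos θ, y += 3.71·sin θ → (-17.4664, -9.6694, 307.6000°)
turn_right(36.2°): centre at ρ to the right, rotate −36.2° → (-17.1739, -10.4952, 271.4000°)
go_straight(5.18): x += 5.18·cos θ, y += 5.18·sin θ → (-17.0474, -15.6737, 271.4000°)
turn_right(65.4°): centre at ρ to the right, rotate −65.4° → (-17.8388, -16.9755, 206.0000°)
go_straight(2.46): x += 2.46·cos θ, y += 2.46·sin θ → (-20.0499, -18.0538, 206.0000°)

(-20.0499, -18.0538, 206.0000°)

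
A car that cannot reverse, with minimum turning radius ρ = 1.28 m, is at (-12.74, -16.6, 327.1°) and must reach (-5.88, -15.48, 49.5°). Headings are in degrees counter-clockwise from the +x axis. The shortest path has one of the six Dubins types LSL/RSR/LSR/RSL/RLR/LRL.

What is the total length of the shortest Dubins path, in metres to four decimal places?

Let ψ = atan2(Δy, Δx) = atan2(1.12, 6.86) = 9.2726° be the start→goal bearing.
Normalize: d = |goal − start| / ρ = 6.950827/1.28 = 5.430334, α = (θ_start − ψ) mod 360° = 317.8274° = 5.547135 rad, β = (θ_goal − ψ) mod 360° = 40.2274° = 0.702101 rad.
Common terms: sin α = -0.671366, cos α = 0.741126, sin β = 0.645823, cos β = 0.763487, cos(α−β) = 0.132256, d² = 29.488525. Work in radians in the unit-radius frame; every candidate has L = ρ·(t + p + q).
LSL: p² = 2 + d² − 2cos(α−β) + 2d(sin α − sin β) = 16.918459; p = √p² = 4.113205; φ = atan2(cos β − cos α, d + sin α − sin β) = 0.005437 rad; t = (φ − α) mod 2π = 0.741487 rad, q = (β − φ) mod 2π = 0.696664 rad → L = 1.28·(0.741487 + 4.113205 + 0.696664) = 1.28·5.551357 = 7.105737 m
RSR: p² = 2 + d² − 2cos(α−β) + 2d(sin β − sin α) = 45.529566; p = √p² = 6.747560; φ = atan2(cos α − cos β, d − sin α + sin β) = -0.003314 rad; t = (α − φ) mod 2π = 5.550449 rad, q = (φ − β) mod 2π = 5.577771 rad → L = 1.28·(5.550449 + 6.747560 + 5.577771) = 1.28·17.875779 = 22.880998 m
LSR: p² = d² − 2 + 2cos(α−β) + 2d(sin α + sin β) = 27.475620; p = √p² = 5.241719; φ = atan2(−cos α − cos β, d + sin α + sin β) − atan2(−2, p) = 0.092994 rad; t = (φ − α) mod 2π = 0.829045 rad, q = (φ − β) mod 2π = 5.674079 rad → L = 1.28·(0.829045 + 5.241719 + 5.674079) = 1.28·11.744842 = 15.033398 m
RSL: p² = d² − 2 + 2cos(α−β) − 2d(sin α + sin β) = 28.030457; p = √p² = 5.294380; φ = atan2(cos α + cos β, d − sin α − sin β) − atan2(2, p) = -0.092098 rad; t = (α − φ) mod 2π = 5.639232 rad, q = (β − φ) mod 2π = 0.794198 rad → L = 1.28·(5.639232 + 5.294380 + 0.794198) = 1.28·11.727810 = 15.011597 m
RLR: c = (6 − d² + 2cos(α−β) + 2d(sin α − sin β))/8 = -4.691196, |c| > 1 → infeasible
LRL: c = (6 − d² + 2cos(α−β) − 2d(sin α − sin β))/8 = -1.114807, |c| > 1 → infeasible
Shortest: LSL with L = 7.105737 m ≈ 7.1057 m

7.1057 m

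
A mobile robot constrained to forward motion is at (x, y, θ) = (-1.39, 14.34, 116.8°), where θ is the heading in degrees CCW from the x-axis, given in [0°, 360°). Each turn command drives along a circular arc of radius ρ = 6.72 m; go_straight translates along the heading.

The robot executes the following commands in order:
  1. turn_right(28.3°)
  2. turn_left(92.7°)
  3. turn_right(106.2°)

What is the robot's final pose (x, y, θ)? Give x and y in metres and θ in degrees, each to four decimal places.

set_pose: (x, y, θ) = (-1.3900, 14.3400, 116.8000°), ρ = 6.72
turn_right(28.3°): centre at ρ to the right, rotate −28.3° → (-2.1095, 17.5458, 88.5000°)
turn_left(92.7°): centre at ρ to the left, rotate +92.7° → (-8.9680, 24.4402, 181.2000°)
turn_right(106.2°): centre at ρ to the right, rotate −106.2° → (-15.5997, 32.8980, 75.0000°)

(-15.5997, 32.8980, 75.0000°)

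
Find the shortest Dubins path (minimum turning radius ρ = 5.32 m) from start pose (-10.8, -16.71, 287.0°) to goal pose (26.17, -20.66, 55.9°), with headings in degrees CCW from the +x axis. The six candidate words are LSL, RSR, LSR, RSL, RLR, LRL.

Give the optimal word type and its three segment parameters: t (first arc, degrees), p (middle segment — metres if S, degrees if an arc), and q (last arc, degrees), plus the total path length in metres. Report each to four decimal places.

Let ψ = atan2(Δy, Δx) = atan2(-3.95, 36.97) = -6.0985° be the start→goal bearing.
Normalize: d = |goal − start| / ρ = 37.180417/5.32 = 6.988800, α = (θ_start − ψ) mod 360° = 293.0985° = 5.115535 rad, β = (θ_goal − ψ) mod 360° = 61.9985° = 1.082079 rad.
Common terms: sin α = -0.919831, cos α = 0.392314, sin β = 0.882936, cos β = 0.469494, cos(α−β) = -0.627963, d² = 48.843328. Work in radians in the unit-radius frame; every candidate has L = ρ·(t + p + q).
LSL: p² = 2 + d² − 2cos(α−β) + 2d(sin α − sin β) = 26.900896; p = √p² = 5.186607; φ = atan2(cos β − cos α, d + sin α − sin β) = 0.014881 rad; t = (φ − α) mod 2π = 1.182532 rad, q = (β − φ) mod 2π = 1.067197 rad → L = 5.32·(1.182532 + 5.186607 + 1.067197) = 5.32·7.436337 = 39.561311 m
RSR: p² = 2 + d² − 2cos(α−β) + 2d(sin β − sin α) = 77.297612; p = √p² = 8.791906; φ = atan2(cos α − cos β, d − sin α + sin β) = -0.008779 rad; t = (α − φ) mod 2π = 5.124313 rad, q = (φ − β) mod 2π = 5.192328 rad → L = 5.32·(5.124313 + 8.791906 + 5.192328) = 5.32·19.108547 = 101.657471 m
LSR: p² = d² − 2 + 2cos(α−β) + 2d(sin α + sin β) = 45.071686; p = √p² = 6.713545; φ = atan2(−cos α − cos β, d + sin α + sin β) − atan2(−2, p) = 0.166196 rad; t = (φ − α) mod 2π = 1.333847 rad, q = (φ − β) mod 2π = 5.367303 rad → L = 5.32·(1.333847 + 6.713545 + 5.367303) = 5.32·13.414694 = 71.366174 m
RSL: p² = d² − 2 + 2cos(α−β) − 2d(sin α + sin β) = 46.103117; p = √p² = 6.789928; φ = atan2(cos α + cos β, d − sin α − sin β) − atan2(2, p) = -0.164398 rad; t = (α − φ) mod 2π = 5.279932 rad, q = (β − φ) mod 2π = 1.246476 rad → L = 5.32·(5.279932 + 6.789928 + 1.246476) = 5.32·13.316336 = 70.842908 m
RLR: c = (6 − d² + 2cos(α−β) + 2d(sin α − sin β))/8 = -8.662202, |c| > 1 → infeasible
LRL: c = (6 − d² + 2cos(α−β) − 2d(sin α − sin β))/8 = -2.362612, |c| > 1 → infeasible
Shortest: LSL with L = 39.561311 m ≈ 39.5613 m
Convert LSL to answer units (arcs ×180/π): t = 1.182532·180/π = 67.7541°, p = ρ·p = 5.32·5.186607 = 27.5928 m, q = 1.067197·180/π = 61.1459°, L = 39.5613 m.

LSL: t = 67.7541°, p = 27.5928 m, q = 61.1459°, L = 39.5613 m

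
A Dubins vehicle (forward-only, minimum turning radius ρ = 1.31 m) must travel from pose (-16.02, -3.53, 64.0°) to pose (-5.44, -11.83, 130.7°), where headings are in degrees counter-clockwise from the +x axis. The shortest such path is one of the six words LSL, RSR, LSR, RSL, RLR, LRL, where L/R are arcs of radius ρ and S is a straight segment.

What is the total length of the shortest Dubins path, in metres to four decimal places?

18.8364 m

Let ψ = atan2(Δy, Δx) = atan2(-8.30, 10.58) = -38.1142° be the start→goal bearing.
Normalize: d = |goal − start| / ρ = 13.447171/1.31 = 10.265016, α = (θ_start − ψ) mod 360° = 102.1142° = 1.782228 rad, β = (θ_goal − ψ) mod 360° = 168.8142° = 2.946363 rad.
Common terms: sin α = 0.977731, cos α = -0.209860, sin β = 0.193992, cos β = -0.981003, cos(α−β) = 0.395546, d² = 105.370550. Work in radians in the unit-radius frame; every candidate has L = ρ·(t + p + q).
LSL: p² = 2 + d² − 2cos(α−β) + 2d(sin α − sin β) = 122.669652; p = √p² = 11.075633; φ = atan2(cos β − cos α, d + sin α − sin β) = -0.069682 rad; t = (φ − α) mod 2π = 4.431276 rad, q = (β − φ) mod 2π = 3.016044 rad → L = 1.31·(4.431276 + 11.075633 + 3.016044) = 1.31·18.522953 = 24.265069 m
RSR: p² = 2 + d² − 2cos(α−β) + 2d(sin β − sin α) = 90.489265; p = √p² = 9.512585; φ = atan2(cos α − cos β, d − sin α + sin β) = 0.081155 rad; t = (α − φ) mod 2π = 1.701074 rad, q = (φ − β) mod 2π = 3.417977 rad → L = 1.31·(1.701074 + 9.512585 + 3.417977) = 1.31·14.631635 = 19.167442 m
LSR: p² = d² − 2 + 2cos(α−β) + 2d(sin α + sin β) = 128.217161; p = √p² = 11.323302; φ = atan2(−cos α − cos β, d + sin α + sin β) − atan2(−2, p) = 0.278576 rad; t = (φ − α) mod 2π = 4.779533 rad, q = (φ − β) mod 2π = 3.615399 rad → L = 1.31·(4.779533 + 11.323302 + 3.615399) = 1.31·19.718233 = 25.830886 m
RSL: p² = d² − 2 + 2cos(α−β) − 2d(sin α + sin β) = 80.106120; p = √p² = 8.950202; φ = atan2(cos α + cos β, d − sin α − sin β) − atan2(2, p) = -0.350066 rad; t = (α − φ) mod 2π = 2.132295 rad, q = (β − φ) mod 2π = 3.296429 rad → L = 1.31·(2.132295 + 8.950202 + 3.296429) = 1.31·14.378926 = 18.836393 m
RLR: c = (6 − d² + 2cos(α−β) + 2d(sin α − sin β))/8 = -10.311158, |c| > 1 → infeasible
LRL: c = (6 − d² + 2cos(α−β) − 2d(sin α − sin β))/8 = -14.333707, |c| > 1 → infeasible
Shortest: RSL with L = 18.836393 m ≈ 18.8364 m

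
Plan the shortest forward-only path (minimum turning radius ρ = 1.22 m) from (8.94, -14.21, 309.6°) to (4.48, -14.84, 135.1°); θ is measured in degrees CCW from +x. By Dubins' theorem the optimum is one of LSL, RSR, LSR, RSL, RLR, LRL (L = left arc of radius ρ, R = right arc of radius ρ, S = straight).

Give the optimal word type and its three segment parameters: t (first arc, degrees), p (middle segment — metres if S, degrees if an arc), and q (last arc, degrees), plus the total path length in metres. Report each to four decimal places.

RSR: t = 150.4347°, p = 2.8448 m, q = 24.0653°, L = 6.5605 m

Let ψ = atan2(Δy, Δx) = atan2(-0.63, -4.46) = -171.9598° be the start→goal bearing.
Normalize: d = |goal − start| / ρ = 4.504276/1.22 = 3.692029, α = (θ_start − ψ) mod 360° = 121.5598° = 2.121620 rad, β = (θ_goal − ψ) mod 360° = 307.0598° = 5.359205 rad.
Common terms: sin α = 0.852094, cos α = -0.523389, sin β = -0.798006, cos β = 0.602649, cos(α−β) = -0.995396, d² = 13.631080. Work in radians in the unit-radius frame; every candidate has L = ρ·(t + p + q).
LSL: p² = 2 + d² − 2cos(α−β) + 2d(sin α − sin β) = 29.806311; p = √p² = 5.459516; φ = atan2(cos β − cos α, d + sin α − sin β) = 0.207743 rad; t = (φ − α) mod 2π = 4.369309 rad, q = (β − φ) mod 2π = 5.151462 rad → L = 1.22·(4.369309 + 5.459516 + 5.151462) = 1.22·14.980287 = 18.275950 m
RSR: p² = 2 + d² − 2cos(α−β) + 2d(sin β − sin α) = 5.437434; p = √p² = 2.331831; φ = atan2(cos α − cos β, d − sin α + sin β) = -0.503962 rad; t = (α − φ) mod 2π = 2.625581 rad, q = (φ − β) mod 2π = 0.420018 rad → L = 1.22·(2.625581 + 2.331831 + 0.420018) = 1.22·5.377430 = 6.560465 m
LSR: p² = d² − 2 + 2cos(α−β) + 2d(sin α + sin β) = 10.039673; p = √p² = 3.168544; φ = atan2(−cos α − cos β, d + sin α + sin β) − atan2(−2, p) = 0.541894 rad; t = (φ − α) mod 2π = 4.703460 rad, q = (φ − β) mod 2π = 1.465874 rad → L = 1.22·(4.703460 + 3.168544 + 1.465874) = 1.22·9.337878 = 11.392211 m
RSL: p² = d² − 2 + 2cos(α−β) − 2d(sin α + sin β) = 9.240903; p = √p² = 3.039885; φ = atan2(cos α + cos β, d − sin α − sin β) − atan2(2, p) = -0.560139 rad; t = (α − φ) mod 2π = 2.681758 rad, q = (β − φ) mod 2π = 5.919344 rad → L = 1.22·(2.681758 + 3.039885 + 5.919344) = 1.22·11.640988 = 14.202005 m
RLR: c = (6 − d² + 2cos(α−β) + 2d(sin α − sin β))/8 = 0.320321; p = 2π − arccos c = 5.038457 rad; φ = atan2(cos α − cos β, d − sin α + sin β) = -0.503962 rad; t = (α − φ + p/2) mod 2π = 5.144810 rad, q = (α − β − t + p) mod 2π = 2.939247 rad → L = 1.22·(5.144810 + 5.038457 + 2.939247) = 1.22·13.122514 = 16.009467 m
LRL: c = (6 − d² + 2cos(α−β) − 2d(sin α − sin β))/8 = -2.725789, |c| > 1 → infeasible
Shortest: RSR with L = 6.560465 m ≈ 6.5605 m
Convert RSR to answer units (arcs ×180/π): t = 2.625581·180/π = 150.4347°, p = ρ·p = 1.22·2.331831 = 2.8448 m, q = 0.420018·180/π = 24.0653°, L = 6.5605 m.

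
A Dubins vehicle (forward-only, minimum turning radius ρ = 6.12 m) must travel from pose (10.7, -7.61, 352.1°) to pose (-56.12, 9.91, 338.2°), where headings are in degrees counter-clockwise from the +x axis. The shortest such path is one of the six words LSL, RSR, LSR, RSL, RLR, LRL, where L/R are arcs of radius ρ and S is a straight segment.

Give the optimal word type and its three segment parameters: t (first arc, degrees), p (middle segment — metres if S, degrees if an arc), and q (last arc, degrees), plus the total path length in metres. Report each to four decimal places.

LSL: t = 173.2114°, p = 67.5976 m, q = 172.8886°, L = 104.5660 m

Let ψ = atan2(Δy, Δx) = atan2(17.52, -66.82) = 165.3079° be the start→goal bearing.
Normalize: d = |goal − start| / ρ = 69.078671/6.12 = 11.287365, α = (θ_start − ψ) mod 360° = 186.7921° = 3.260136 rad, β = (θ_goal − ψ) mod 360° = 172.8921° = 3.017536 rad.
Common terms: sin α = -0.118266, cos α = -0.992982, sin β = 0.123739, cos β = -0.992315, cos(α−β) = 0.970716, d² = 127.404599. Work in radians in the unit-radius frame; every candidate has L = ρ·(t + p + q).
LSL: p² = 2 + d² − 2cos(α−β) + 2d(sin α − sin β) = 121.999960; p = √p² = 11.045359; φ = atan2(cos β − cos α, d + sin α − sin β) = 0.000060 rad; t = (φ − α) mod 2π = 3.023109 rad, q = (β − φ) mod 2π = 3.017475 rad → L = 6.12·(3.023109 + 11.045359 + 3.017475) = 6.12·17.085944 = 104.565976 m
RSR: p² = 2 + d² − 2cos(α−β) + 2d(sin β − sin α) = 132.926371; p = √p² = 11.529370; φ = atan2(cos α − cos β, d − sin α + sin β) = -0.000058 rad; t = (α − φ) mod 2π = 3.260194 rad, q = (φ − β) mod 2π = 3.265592 rad → L = 6.12·(3.260194 + 11.529370 + 3.265592) = 6.12·18.055156 = 110.497555 m
LSR: p² = d² − 2 + 2cos(α−β) + 2d(sin α + sin β) = 127.469576; p = √p² = 11.290243; φ = atan2(−cos α − cos β, d + sin α + sin β) − atan2(−2, p) = 0.349348 rad; t = (φ − α) mod 2π = 3.372397 rad, q = (φ − β) mod 2π = 3.614998 rad → L = 6.12·(3.372397 + 11.290243 + 3.614998) = 6.12·18.277638 = 111.859144 m
RSL: p² = d² − 2 + 2cos(α−β) − 2d(sin α + sin β) = 127.222487; p = √p² = 11.279295; φ = atan2(cos α + cos β, d − sin α − sin β) − atan2(2, p) = -0.349681 rad; t = (α − φ) mod 2π = 3.609817 rad, q = (β − φ) mod 2π = 3.367216 rad → L = 6.12·(3.609817 + 11.279295 + 3.367216) = 6.12·18.256328 = 111.728727 m
RLR: c = (6 − d² + 2cos(α−β) + 2d(sin α − sin β))/8 = -15.615796, |c| > 1 → infeasible
LRL: c = (6 − d² + 2cos(α−β) − 2d(sin α − sin β))/8 = -14.249995, |c| > 1 → infeasible
Shortest: LSL with L = 104.565976 m ≈ 104.5660 m
Convert LSL to answer units (arcs ×180/π): t = 3.023109·180/π = 173.2114°, p = ρ·p = 6.12·11.045359 = 67.5976 m, q = 3.017475·180/π = 172.8886°, L = 104.5660 m.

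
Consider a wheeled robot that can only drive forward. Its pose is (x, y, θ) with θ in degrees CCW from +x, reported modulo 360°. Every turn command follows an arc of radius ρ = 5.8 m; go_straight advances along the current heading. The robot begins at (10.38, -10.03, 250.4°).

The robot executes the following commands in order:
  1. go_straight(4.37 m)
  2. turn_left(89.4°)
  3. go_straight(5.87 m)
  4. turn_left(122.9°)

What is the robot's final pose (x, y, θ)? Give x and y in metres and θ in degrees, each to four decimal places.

(25.5451, -16.8442, 102.7000°)

set_pose: (x, y, θ) = (10.3800, -10.0300, 250.4000°), ρ = 5.8
go_straight(4.37): x += 4.37·cos θ, y += 4.37·sin θ → (8.9141, -14.1468, 250.4000°)
turn_left(89.4°): centre at ρ to the left, rotate +89.4° → (12.3753, -21.5357, 339.8000°)
go_straight(5.87): x += 5.87·cos θ, y += 5.87·sin θ → (17.8842, -23.5626, 339.8000°)
turn_left(122.9°): centre at ρ to the left, rotate +122.9° → (25.5451, -16.8442, 462.7000° ≡ 102.7000°)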